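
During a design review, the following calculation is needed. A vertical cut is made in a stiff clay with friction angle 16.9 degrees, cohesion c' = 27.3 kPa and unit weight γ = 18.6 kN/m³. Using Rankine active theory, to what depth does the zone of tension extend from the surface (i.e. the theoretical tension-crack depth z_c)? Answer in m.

3.96 m

K_a = tan²(45° − 16.9°/2) = 0.5495; √K_a = 0.7413.
The active pressure is zero where K_a γ z = 2c√K_a, so z_c = 2c/(γ√K_a) = 2×27.3/(18.6×0.7413) = 3.960 m.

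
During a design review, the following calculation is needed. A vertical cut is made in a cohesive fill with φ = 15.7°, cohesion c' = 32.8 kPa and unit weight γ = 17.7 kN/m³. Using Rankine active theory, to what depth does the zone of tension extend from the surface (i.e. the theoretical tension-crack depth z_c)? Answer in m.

4.89 m

K_a = tan²(45° − 15.7°/2) = 0.5741; √K_a = 0.7577.
The active pressure is zero where K_a γ z = 2c√K_a, so z_c = 2c/(γ√K_a) = 2×32.8/(17.7×0.7577) = 4.892 m.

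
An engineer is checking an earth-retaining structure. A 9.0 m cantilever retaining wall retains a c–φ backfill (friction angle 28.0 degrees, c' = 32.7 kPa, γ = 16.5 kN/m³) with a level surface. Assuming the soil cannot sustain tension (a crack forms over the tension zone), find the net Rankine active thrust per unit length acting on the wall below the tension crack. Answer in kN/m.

17.2 kN/m

K_a = 0.3610; √K_a = 0.6009.
Tension-crack depth z_c = 2c/(γ√K_a) = 2×32.7/(16.5×0.6009) = 6.597 m.
σ_a at base = K_a γ H − 2c√K_a = 0.3610×16.5×9.0 − 2×32.7×0.6009 = 14.32 kPa.
P_a = ½ × 14.32 × (H − z_c) = 0.5×14.32×2.403 = 17.20 kN/m.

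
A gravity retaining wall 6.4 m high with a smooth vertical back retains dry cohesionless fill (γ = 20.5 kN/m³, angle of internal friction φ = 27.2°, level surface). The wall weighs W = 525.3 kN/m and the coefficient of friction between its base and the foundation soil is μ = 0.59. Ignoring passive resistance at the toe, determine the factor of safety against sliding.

1.98

K_a = tan²(45° − 27.2°/2) = 0.3726.
P_a = ½K_aγH² = 0.5×0.3726×20.5×6.4² = 156.4 kN/m, acting at H/3 = 2.133 m above the base.
FS_sliding = μW / P_a = 0.59×525.3 / 156.4 = 1.981.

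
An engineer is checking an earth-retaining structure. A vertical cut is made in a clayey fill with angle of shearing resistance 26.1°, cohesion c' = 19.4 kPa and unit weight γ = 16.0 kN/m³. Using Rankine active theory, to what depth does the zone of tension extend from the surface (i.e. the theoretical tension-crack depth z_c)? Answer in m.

K_a = tan²(45° − 26.1°/2) = 0.3889; √K_a = 0.6237.
The active pressure is zero where K_a γ z = 2c√K_a, so z_c = 2c/(γ√K_a) = 2×19.4/(16.0×0.6237) = 3.888 m.

3.89 m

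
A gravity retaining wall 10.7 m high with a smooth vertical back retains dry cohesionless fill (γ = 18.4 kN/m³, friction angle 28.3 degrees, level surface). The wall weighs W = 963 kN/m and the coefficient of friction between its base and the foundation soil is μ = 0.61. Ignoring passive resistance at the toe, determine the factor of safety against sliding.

K_a = tan²(45° − 28.3°/2) = 0.3568.
P_a = ½K_aγH² = 0.5×0.3568×18.4×10.7² = 375.8 kN/m, acting at H/3 = 3.567 m above the base.
FS_sliding = μW / P_a = 0.61×963 / 375.8 = 1.563.

1.56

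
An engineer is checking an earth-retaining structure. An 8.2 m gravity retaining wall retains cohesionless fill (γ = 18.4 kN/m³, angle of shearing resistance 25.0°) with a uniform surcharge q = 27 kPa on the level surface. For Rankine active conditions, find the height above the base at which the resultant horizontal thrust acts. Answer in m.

3.09 m

K_a = 0.4059.
Triangular part P₁ = ½K_aγH² = 251.1 at H/3 = 2.733 m; rectangular part P₂ = K_a q H = 89.86 at H/2 = 4.100 m.
ȳ = (P₁·2.733 + P₂·4.100)/(P₁+P₂) = 3.094 m.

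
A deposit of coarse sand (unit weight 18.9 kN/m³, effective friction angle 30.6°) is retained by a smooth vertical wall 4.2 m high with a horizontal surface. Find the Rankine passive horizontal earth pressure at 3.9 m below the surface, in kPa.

227 kPa

K_p = (1 + sin φ)/(1 − sin φ) = 3.074.
σ_h = K_p γ z = 3.074 × 18.9 × 3.9 = 226.6 kPa.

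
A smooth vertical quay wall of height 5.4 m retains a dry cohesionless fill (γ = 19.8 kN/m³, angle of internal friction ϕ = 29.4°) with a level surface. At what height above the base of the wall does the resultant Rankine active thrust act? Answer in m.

1.80 m

K_a = 0.3415.
The pressure distribution is triangular, so the resultant acts at H/3 above the base = 5.4/3 = 1.800 m.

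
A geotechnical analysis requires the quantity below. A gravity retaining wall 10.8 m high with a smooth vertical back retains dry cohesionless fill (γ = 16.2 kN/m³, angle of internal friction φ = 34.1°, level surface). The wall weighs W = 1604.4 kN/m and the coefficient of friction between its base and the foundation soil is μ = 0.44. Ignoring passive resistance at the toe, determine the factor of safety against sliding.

K_a = tan²(45° − 34.1°/2) = 0.2815.
P_a = ½K_aγH² = 0.5×0.2815×16.2×10.8² = 266.0 kN/m, acting at H/3 = 3.600 m above the base.
FS_sliding = μW / P_a = 0.44×1604.4 / 266.0 = 2.654.

2.65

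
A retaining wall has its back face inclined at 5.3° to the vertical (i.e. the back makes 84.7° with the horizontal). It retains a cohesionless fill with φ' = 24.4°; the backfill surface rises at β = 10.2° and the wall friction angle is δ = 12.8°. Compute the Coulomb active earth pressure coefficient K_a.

0.486

K_a = sin²(α+φ) / [sin²α · sin(α−δ) · (1 + √{sin(φ+δ)sin(φ−β) / (sin(α−δ)sin(α+β))})²].
With α = 84.7°, φ = 24.4°, δ = 12.8°, β = 10.2°: K_a = 0.4864.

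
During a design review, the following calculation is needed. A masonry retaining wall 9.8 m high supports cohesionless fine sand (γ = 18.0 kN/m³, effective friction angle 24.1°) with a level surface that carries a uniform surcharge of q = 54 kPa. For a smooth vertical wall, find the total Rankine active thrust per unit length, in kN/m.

K_a = tan²(45° − φ/2) = 0.4201.
Soil triangle: ½ K_a γ H² = 0.5×0.4201×18.0×9.8² = 363.1 kN/m.
Surcharge rectangle: K_a q H = 0.4201×54×9.8 = 222.3 kN/m.
Total = 363.1 + 222.3 = 585.5 kN/m.

585 kN/m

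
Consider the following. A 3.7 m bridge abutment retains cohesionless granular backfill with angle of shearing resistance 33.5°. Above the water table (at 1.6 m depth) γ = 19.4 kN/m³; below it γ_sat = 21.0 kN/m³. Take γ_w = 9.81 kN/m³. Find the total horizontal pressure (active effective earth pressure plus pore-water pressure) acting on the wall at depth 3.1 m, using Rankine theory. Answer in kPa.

K_a = (1 − sin φ)/(1 + sin φ) = 0.2887.
γ' = 21.0 − 9.81 = 11.19 kN/m³.
Effective vertical stress at 3.1 m: σ'_v = 19.4×1.6 + 11.19×1.50 = 47.83 kPa.
σ'_h = K_a σ'_v = 0.2887 × 47.83 = 13.81 kPa; u = γ_w × 1.50 = 14.71 kPa.
Total σ_h = 13.81 + 14.71 = 28.52 kPa.

28.5 kPa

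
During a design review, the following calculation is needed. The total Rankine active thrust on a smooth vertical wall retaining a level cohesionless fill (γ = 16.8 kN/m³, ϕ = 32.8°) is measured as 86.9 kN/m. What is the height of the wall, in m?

K_a = 0.2973. P_a = ½ K_a γ H² ⇒ H = √(2P_a/(K_a γ)).
H = √(2×86.9/(0.2973×16.8)) = 5.899 m.

5.90 m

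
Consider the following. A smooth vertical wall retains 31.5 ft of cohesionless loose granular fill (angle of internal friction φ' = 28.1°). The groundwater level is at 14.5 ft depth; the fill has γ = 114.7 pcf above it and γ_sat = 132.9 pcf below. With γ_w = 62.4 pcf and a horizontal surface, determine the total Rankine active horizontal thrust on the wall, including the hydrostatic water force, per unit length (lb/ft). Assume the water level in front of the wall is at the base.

K_a = tan²(45° − φ/2) = 0.3596.
γ' = 132.9 − 62.4 = 70.50 pcf. Depth below WT = 17.0 ft.
σ'_h at WT = K_a γ d_w = 598.1 psf; at base = 598.1 + K_a γ' × 17.0 = 1029 psf.
P₁ (0–14.5 ft) = ½×598.1×14.5 = 4336. P₂ (14.5–31.5 ft) = ½(598.1+1029)×17.0 = 13830.
P_w = ½ γ_w h₂² = 0.5×62.4×17.0² = 9017. Total = 4336+13830+9017 = 27180 lb/ft.

27200 lb/ft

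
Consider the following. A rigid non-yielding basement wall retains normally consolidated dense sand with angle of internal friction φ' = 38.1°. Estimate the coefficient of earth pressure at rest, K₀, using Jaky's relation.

0.383

K₀ = 1 − sin φ' = 1 − sin 38.1° = 0.3830.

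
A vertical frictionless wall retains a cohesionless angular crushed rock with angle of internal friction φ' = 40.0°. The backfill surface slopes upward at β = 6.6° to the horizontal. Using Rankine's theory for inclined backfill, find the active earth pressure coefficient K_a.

0.221

K_a = cos β · (cos β − √(cos²β − cos²φ)) / (cos β + √(cos²β − cos²φ)).
cos β = 0.9934, cos φ = 0.7660, √(cos²β − cos²φ) = 0.6324.
K_a = 0.9934 × (0.9934 − 0.6324)/(0.9934 + 0.6324) = 0.2205.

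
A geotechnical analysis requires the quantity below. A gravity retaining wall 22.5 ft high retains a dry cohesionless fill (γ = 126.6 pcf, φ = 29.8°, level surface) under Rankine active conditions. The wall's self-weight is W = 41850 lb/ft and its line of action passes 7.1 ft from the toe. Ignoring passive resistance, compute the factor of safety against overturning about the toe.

K_a = tan²(45° − 29.8°/2) = 0.3360.
P_a = ½K_aγH² = 0.5×0.3360×126.6×22.5² = 10770 lb/ft, acting at H/3 = 7.500 ft above the base.
Overturning moment M_o = P_a × H/3 = 10770 × 7.500 = 80760.
Resisting moment M_r = W × 7.1 = 41850 × 7.1 = 297100.
FS_overturning = M_r/M_o = 297100/80760 = 3.679.

3.68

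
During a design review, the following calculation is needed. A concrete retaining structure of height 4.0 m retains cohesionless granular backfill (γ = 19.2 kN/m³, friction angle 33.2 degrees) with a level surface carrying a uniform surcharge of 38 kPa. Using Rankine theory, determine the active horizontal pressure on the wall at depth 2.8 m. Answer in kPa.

K_a = (1 − sin φ)/(1 + sin φ) = 0.2924.
σ_v = γz + q = 19.2 × 2.8 + 38 = 91.76 kPa.
σ_h = K_a σ_v = 0.2924 × 91.76 = 26.83 kPa.

26.8 kPa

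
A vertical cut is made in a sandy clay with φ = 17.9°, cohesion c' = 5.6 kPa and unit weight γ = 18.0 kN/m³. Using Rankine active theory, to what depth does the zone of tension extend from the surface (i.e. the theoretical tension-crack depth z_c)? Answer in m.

K_a = tan²(45° − 17.9°/2) = 0.5298; √K_a = 0.7279.
The active pressure is zero where K_a γ z = 2c√K_a, so z_c = 2c/(γ√K_a) = 2×5.6/(18.0×0.7279) = 0.8548 m.

0.855 m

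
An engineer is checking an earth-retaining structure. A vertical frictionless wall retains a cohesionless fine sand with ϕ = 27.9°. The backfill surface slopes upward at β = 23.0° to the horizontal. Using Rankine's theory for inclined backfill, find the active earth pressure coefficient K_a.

0.518

K_a = cos β · (cos β − √(cos²β − cos²φ)) / (cos β + √(cos²β − cos²φ)).
cos β = 0.9205, cos φ = 0.8838, √(cos²β − cos²φ) = 0.2575.
K_a = 0.9205 × (0.9205 − 0.2575)/(0.9205 + 0.2575) = 0.5181.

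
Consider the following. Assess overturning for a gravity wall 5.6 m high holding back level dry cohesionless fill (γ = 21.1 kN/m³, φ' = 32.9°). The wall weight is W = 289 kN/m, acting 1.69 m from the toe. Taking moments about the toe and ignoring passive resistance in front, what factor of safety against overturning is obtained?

2.67

K_a = tan²(45° − 32.9°/2) = 0.2960.
P_a = ½K_aγH² = 0.5×0.2960×21.1×5.6² = 97.94 kN/m, acting at H/3 = 1.867 m above the base.
Overturning moment M_o = P_a × H/3 = 97.94 × 1.867 = 182.8.
Resisting moment M_r = W × 1.69 = 289 × 1.69 = 488.4.
FS_overturning = M_r/M_o = 488.4/182.8 = 2.671.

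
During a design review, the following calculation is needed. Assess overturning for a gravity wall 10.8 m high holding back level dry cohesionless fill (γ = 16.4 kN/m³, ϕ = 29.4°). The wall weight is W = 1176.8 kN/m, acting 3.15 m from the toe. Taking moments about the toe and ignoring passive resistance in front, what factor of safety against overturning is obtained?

3.15

K_a = tan²(45° − 29.4°/2) = 0.3415.
P_a = ½K_aγH² = 0.5×0.3415×16.4×10.8² = 326.6 kN/m, acting at H/3 = 3.600 m above the base.
Overturning moment M_o = P_a × H/3 = 326.6 × 3.600 = 1176.
Resisting moment M_r = W × 3.15 = 1176.8 × 3.15 = 3707.
FS_overturning = M_r/M_o = 3707/1176 = 3.153.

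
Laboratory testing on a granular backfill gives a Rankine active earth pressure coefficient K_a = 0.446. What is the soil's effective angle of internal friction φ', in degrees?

K_a = tan²(45° − φ/2) ⇒ 45° − φ/2 = arctan(√0.446) = 33.74°.
φ = 2(45° − 33.74°) = 22.53°.

22.5°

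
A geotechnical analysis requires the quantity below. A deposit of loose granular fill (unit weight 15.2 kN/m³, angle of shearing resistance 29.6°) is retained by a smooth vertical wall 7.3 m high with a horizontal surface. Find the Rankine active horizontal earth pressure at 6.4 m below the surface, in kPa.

33.0 kPa

K_a = (1 − sin φ)/(1 + sin φ) = 0.3387.
σ_h = K_a γ z = 0.3387 × 15.2 × 6.4 = 32.95 kPa.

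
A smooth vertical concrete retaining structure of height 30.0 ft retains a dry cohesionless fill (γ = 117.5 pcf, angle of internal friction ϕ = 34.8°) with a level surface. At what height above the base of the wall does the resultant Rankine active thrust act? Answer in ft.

K_a = 0.2733.
The pressure distribution is triangular, so the resultant acts at H/3 above the base = 30.0/3 = 10.00 ft.

10.0 ft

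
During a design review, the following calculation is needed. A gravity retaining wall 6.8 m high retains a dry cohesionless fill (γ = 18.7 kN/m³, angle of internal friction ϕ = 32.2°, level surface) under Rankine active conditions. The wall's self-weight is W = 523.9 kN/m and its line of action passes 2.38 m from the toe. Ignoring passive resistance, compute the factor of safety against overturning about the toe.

4.18

K_a = tan²(45° − 32.2°/2) = 0.3047.
P_a = ½K_aγH² = 0.5×0.3047×18.7×6.8² = 131.8 kN/m, acting at H/3 = 2.267 m above the base.
Overturning moment M_o = P_a × H/3 = 131.8 × 2.267 = 298.6.
Resisting moment M_r = W × 2.38 = 523.9 × 2.38 = 1247.
FS_overturning = M_r/M_o = 1247/298.6 = 4.175.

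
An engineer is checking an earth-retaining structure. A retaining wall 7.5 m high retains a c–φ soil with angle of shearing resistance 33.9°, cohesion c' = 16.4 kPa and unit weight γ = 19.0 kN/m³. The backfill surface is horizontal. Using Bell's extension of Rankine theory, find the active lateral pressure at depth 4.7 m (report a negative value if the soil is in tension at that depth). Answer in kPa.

7.88 kPa

K_a = (1 − sin φ)/(1 + sin φ) = 0.2839.
σ_a = K_a γ z − 2c√K_a = 0.2839×19.0×4.7 − 2×16.4×0.5328 = 7.876 kPa.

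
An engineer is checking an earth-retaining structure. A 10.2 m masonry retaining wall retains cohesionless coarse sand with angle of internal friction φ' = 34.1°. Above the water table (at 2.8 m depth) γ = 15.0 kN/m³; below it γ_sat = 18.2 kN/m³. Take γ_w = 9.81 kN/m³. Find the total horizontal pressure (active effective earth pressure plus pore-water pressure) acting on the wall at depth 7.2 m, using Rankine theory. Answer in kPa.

K_a = (1 − sin φ)/(1 + sin φ) = 0.2815.
γ' = 18.2 − 9.81 = 8.390 kN/m³.
Effective vertical stress at 7.2 m: σ'_v = 15.0×2.8 + 8.390×4.40 = 78.92 kPa.
σ'_h = K_a σ'_v = 0.2815 × 78.92 = 22.22 kPa; u = γ_w × 4.40 = 43.16 kPa.
Total σ_h = 22.22 + 43.16 = 65.38 kPa.

65.4 kPa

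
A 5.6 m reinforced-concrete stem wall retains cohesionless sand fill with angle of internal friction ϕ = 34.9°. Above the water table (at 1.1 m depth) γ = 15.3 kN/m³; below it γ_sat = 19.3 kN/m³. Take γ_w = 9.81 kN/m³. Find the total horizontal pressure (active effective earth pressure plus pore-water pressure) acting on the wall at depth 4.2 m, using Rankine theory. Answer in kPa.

K_a = (1 − sin φ)/(1 + sin φ) = 0.2721.
γ' = 19.3 − 9.81 = 9.490 kN/m³.
Effective vertical stress at 4.2 m: σ'_v = 15.3×1.1 + 9.490×3.10 = 46.25 kPa.
σ'_h = K_a σ'_v = 0.2721 × 46.25 = 12.59 kPa; u = γ_w × 3.10 = 30.41 kPa.
Total σ_h = 12.59 + 30.41 = 43.00 kPa.

43.0 kPa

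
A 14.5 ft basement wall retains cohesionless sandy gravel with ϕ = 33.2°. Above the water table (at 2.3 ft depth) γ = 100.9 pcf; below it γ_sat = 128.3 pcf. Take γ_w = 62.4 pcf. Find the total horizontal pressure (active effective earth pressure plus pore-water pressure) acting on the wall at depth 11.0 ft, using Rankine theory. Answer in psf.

778 psf

K_a = (1 − sin φ)/(1 + sin φ) = 0.2924.
γ' = 128.3 − 62.4 = 65.90 pcf.
Effective vertical stress at 11.0 ft: σ'_v = 100.9×2.3 + 65.90×8.70 = 805.4 psf.
σ'_h = K_a σ'_v = 0.2924 × 805.4 = 235.5 psf; u = γ_w × 8.70 = 542.9 psf.
Total σ_h = 235.5 + 542.9 = 778.3 psf.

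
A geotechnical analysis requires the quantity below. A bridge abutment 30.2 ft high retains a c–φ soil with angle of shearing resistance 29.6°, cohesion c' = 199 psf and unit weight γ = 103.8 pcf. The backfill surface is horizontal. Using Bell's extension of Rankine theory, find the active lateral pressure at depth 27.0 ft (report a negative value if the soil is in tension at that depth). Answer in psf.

K_a = (1 − sin φ)/(1 + sin φ) = 0.3387.
σ_a = K_a γ z − 2c√K_a = 0.3387×103.8×27.0 − 2×199×0.5820 = 717.7 psf.

718 psf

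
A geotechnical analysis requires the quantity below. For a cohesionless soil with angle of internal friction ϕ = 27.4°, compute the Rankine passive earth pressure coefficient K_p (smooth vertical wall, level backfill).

K_p = (1 + sin φ)/(1 − sin φ) = tan²(45° + 27.4°/2) = 2.705.

2.71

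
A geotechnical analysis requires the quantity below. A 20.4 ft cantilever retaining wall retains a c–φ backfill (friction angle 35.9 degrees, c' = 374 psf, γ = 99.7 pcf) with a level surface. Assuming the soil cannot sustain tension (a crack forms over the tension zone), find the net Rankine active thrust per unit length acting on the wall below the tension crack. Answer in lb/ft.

423 lb/ft

K_a = 0.2607; √K_a = 0.5106.
Tension-crack depth z_c = 2c/(γ√K_a) = 2×374/(99.7×0.5106) = 14.69 ft.
σ_a at base = K_a γ H − 2c√K_a = 0.2607×99.7×20.4 − 2×374×0.5106 = 148.4 psf.
P_a = ½ × 148.4 × (H − z_c) = 0.5×148.4×5.707 = 423.4 lb/ft.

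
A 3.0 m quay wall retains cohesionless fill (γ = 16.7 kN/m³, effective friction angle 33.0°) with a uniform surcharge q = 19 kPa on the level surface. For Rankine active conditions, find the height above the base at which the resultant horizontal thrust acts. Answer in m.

1.22 m

K_a = 0.2948.
Triangular part P₁ = ½K_aγH² = 22.15 at H/3 = 1.000 m; rectangular part P₂ = K_a q H = 16.80 at H/2 = 1.500 m.
ȳ = (P₁·1.000 + P₂·1.500)/(P₁+P₂) = 1.216 m.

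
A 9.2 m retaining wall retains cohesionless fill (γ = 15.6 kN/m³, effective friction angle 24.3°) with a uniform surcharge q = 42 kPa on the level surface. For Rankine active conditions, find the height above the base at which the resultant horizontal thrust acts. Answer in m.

3.63 m

K_a = 0.4169.
Triangular part P₁ = ½K_aγH² = 275.2 at H/3 = 3.067 m; rectangular part P₂ = K_a q H = 161.1 at H/2 = 4.600 m.
ȳ = (P₁·3.067 + P₂·4.600)/(P₁+P₂) = 3.633 m.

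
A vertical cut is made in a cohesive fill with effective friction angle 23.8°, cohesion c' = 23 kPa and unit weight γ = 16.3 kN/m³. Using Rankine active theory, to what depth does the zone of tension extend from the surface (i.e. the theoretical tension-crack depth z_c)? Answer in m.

K_a = tan²(45° − 23.8°/2) = 0.4250; √K_a = 0.6519.
The active pressure is zero where K_a γ z = 2c√K_a, so z_c = 2c/(γ√K_a) = 2×23/(16.3×0.6519) = 4.329 m.

4.33 m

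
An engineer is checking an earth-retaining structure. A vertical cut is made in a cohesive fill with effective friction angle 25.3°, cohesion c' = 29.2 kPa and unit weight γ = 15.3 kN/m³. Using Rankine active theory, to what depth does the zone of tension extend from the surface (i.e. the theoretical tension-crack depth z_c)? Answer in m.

6.03 m

K_a = tan²(45° − 25.3°/2) = 0.4012; √K_a = 0.6334.
The active pressure is zero where K_a γ z = 2c√K_a, so z_c = 2c/(γ√K_a) = 2×29.2/(15.3×0.6334) = 6.026 m.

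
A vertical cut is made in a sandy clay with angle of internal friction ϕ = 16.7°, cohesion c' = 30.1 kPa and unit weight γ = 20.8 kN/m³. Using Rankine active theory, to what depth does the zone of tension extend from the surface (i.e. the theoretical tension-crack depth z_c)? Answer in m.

K_a = tan²(45° − 16.7°/2) = 0.5536; √K_a = 0.7440.
The active pressure is zero where K_a γ z = 2c√K_a, so z_c = 2c/(γ√K_a) = 2×30.1/(20.8×0.7440) = 3.890 m.

3.89 m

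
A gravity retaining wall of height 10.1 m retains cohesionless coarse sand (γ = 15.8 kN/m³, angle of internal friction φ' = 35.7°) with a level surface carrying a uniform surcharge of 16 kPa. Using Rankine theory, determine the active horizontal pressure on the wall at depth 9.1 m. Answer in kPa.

42.0 kPa

K_a = (1 − sin φ)/(1 + sin φ) = 0.2630.
σ_v = γz + q = 15.8 × 9.1 + 16 = 159.8 kPa.
σ_h = K_a σ_v = 0.2630 × 159.8 = 42.02 kPa.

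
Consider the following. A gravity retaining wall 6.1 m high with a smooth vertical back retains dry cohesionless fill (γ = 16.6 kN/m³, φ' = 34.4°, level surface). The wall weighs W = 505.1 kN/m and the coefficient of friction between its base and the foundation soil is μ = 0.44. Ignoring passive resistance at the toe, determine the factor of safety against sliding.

2.59

K_a = tan²(45° − 34.4°/2) = 0.2780.
P_a = ½K_aγH² = 0.5×0.2780×16.6×6.1² = 85.85 kN/m, acting at H/3 = 2.033 m above the base.
FS_sliding = μW / P_a = 0.44×505.1 / 85.85 = 2.589.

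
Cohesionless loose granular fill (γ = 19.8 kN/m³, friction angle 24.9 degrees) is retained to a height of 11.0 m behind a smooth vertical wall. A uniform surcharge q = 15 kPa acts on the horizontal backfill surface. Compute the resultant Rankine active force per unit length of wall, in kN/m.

K_a = tan²(45° − φ/2) = 0.4074.
Soil triangle: ½ K_a γ H² = 0.5×0.4074×19.8×11.0² = 488.1 kN/m.
Surcharge rectangle: K_a q H = 0.4074×15×11.0 = 67.22 kN/m.
Total = 488.1 + 67.22 = 555.3 kN/m.

555 kN/m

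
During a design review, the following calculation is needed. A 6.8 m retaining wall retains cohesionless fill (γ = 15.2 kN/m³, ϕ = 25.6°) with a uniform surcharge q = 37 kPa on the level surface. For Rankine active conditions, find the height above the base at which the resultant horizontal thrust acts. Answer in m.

K_a = 0.3966.
Triangular part P₁ = ½K_aγH² = 139.4 at H/3 = 2.267 m; rectangular part P₂ = K_a q H = 99.78 at H/2 = 3.400 m.
ȳ = (P₁·2.267 + P₂·3.400)/(P₁+P₂) = 2.740 m.

2.74 m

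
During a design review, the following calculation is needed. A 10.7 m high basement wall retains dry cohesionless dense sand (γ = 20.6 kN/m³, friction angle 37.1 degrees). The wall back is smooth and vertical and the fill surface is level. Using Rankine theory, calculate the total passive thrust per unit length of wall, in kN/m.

K_p = tan²(45° + φ/2) = 4.040.
P_p = ½ K_p γ H² = 0.5 × 4.040 × 20.6 × 10.7² = 4765 kN/m.

4760 kN/m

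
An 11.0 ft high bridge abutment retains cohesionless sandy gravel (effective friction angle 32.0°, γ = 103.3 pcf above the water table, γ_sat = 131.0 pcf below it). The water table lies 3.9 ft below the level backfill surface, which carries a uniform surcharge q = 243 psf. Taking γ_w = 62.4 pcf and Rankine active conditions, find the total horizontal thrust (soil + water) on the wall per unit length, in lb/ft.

K_a = tan²(45° − φ/2) = 0.3073.
γ' = 131.0 − 62.4 = 68.60 pcf. h₂ = H − d_w = 7.1 ft.
σ'_h: at surface K_a·q = 74.66; at WT K_a(q+γd_w) = 198.4; at base K_a(q+γd_w+γ'h₂) = 348.1 psf.
P₁ = ½(74.66+198.4)×3.9 = 532.6; P₂ = ½(198.4+348.1)×7.1 = 1940; P_w = ½γ_w h₂² = 1573.
Total = 532.6+1940+1573 = 4046 lb/ft.

4050 lb/ft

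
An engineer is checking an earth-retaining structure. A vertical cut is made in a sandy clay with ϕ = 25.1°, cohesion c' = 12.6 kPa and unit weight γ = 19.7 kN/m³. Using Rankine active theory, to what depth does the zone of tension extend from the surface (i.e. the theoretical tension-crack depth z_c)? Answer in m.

K_a = tan²(45° − 25.1°/2) = 0.4043; √K_a = 0.6358.
The active pressure is zero where K_a γ z = 2c√K_a, so z_c = 2c/(γ√K_a) = 2×12.6/(19.7×0.6358) = 2.012 m.

2.01 m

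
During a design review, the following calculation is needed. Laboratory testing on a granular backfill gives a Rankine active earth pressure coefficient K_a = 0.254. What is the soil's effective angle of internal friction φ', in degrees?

36.5°

K_a = tan²(45° − φ/2) ⇒ 45° − φ/2 = arctan(√0.254) = 26.75°.
φ = 2(45° − 26.75°) = 36.51°.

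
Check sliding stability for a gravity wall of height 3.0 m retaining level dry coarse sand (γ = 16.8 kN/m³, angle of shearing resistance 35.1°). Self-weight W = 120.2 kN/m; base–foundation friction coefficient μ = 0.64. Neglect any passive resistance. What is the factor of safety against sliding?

3.77

K_a = tan²(45° − 35.1°/2) = 0.2698.
P_a = ½K_aγH² = 0.5×0.2698×16.8×3.0² = 20.40 kN/m, acting at H/3 = 1.000 m above the base.
FS_sliding = μW / P_a = 0.64×120.2 / 20.40 = 3.771.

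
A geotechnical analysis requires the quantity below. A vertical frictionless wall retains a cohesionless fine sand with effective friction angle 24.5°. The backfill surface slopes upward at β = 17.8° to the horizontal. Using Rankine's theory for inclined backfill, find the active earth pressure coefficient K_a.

0.519

K_a = cos β · (cos β − √(cos²β − cos²φ)) / (cos β + √(cos²β − cos²φ)).
cos β = 0.9521, cos φ = 0.9100, √(cos²β − cos²φ) = 0.2802.
K_a = 0.9521 × (0.9521 − 0.2802)/(0.9521 + 0.2802) = 0.5191.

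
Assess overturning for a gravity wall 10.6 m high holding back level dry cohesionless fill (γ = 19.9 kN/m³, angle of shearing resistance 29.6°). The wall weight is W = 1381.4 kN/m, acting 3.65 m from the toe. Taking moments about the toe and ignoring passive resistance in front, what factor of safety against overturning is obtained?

K_a = tan²(45° − 29.6°/2) = 0.3387.
P_a = ½K_aγH² = 0.5×0.3387×19.9×10.6² = 378.7 kN/m, acting at H/3 = 3.533 m above the base.
Overturning moment M_o = P_a × H/3 = 378.7 × 3.533 = 1338.
Resisting moment M_r = W × 3.65 = 1381.4 × 3.65 = 5042.
FS_overturning = M_r/M_o = 5042/1338 = 3.768.

3.77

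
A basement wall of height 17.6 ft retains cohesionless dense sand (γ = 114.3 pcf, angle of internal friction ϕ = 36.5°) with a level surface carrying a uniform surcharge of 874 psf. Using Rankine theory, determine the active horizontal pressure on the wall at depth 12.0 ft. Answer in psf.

K_a = (1 − sin φ)/(1 + sin φ) = 0.2541.
σ_v = γz + q = 114.3 × 12.0 + 874 = 2246 psf.
σ_h = K_a σ_v = 0.2541 × 2246 = 570.5 psf.

571 psf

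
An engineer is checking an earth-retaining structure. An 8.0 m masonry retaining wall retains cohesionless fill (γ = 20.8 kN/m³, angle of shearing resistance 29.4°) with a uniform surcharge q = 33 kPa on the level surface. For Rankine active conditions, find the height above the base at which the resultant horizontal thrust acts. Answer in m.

K_a = 0.3415.
Triangular part P₁ = ½K_aγH² = 227.3 at H/3 = 2.667 m; rectangular part P₂ = K_a q H = 90.15 at H/2 = 4.000 m.
ȳ = (P₁·2.667 + P₂·4.000)/(P₁+P₂) = 3.045 m.

3.05 m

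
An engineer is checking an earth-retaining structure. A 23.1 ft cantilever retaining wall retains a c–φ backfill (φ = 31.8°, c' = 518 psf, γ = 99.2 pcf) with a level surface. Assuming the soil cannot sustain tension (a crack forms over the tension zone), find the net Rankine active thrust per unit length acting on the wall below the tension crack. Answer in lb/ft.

289 lb/ft

K_a = 0.3098; √K_a = 0.5566.
Tension-crack depth z_c = 2c/(γ√K_a) = 2×518/(99.2×0.5566) = 18.76 ft.
σ_a at base = K_a γ H − 2c√K_a = 0.3098×99.2×23.1 − 2×518×0.5566 = 133.3 psf.
P_a = ½ × 133.3 × (H − z_c) = 0.5×133.3×4.337 = 289.0 lb/ft.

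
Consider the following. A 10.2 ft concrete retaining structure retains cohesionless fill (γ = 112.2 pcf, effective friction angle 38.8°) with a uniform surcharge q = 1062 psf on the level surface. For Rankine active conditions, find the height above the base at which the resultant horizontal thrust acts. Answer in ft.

4.50 ft

K_a = 0.2296.
Triangular part P₁ = ½K_aγH² = 1340 at H/3 = 3.400 ft; rectangular part P₂ = K_a q H = 2487 at H/2 = 5.100 ft.
ȳ = (P₁·3.400 + P₂·5.100)/(P₁+P₂) = 4.505 ft.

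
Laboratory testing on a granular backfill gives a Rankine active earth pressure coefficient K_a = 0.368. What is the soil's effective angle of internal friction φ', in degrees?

27.5°

K_a = tan²(45° − φ/2) ⇒ 45° − φ/2 = arctan(√0.368) = 31.24°.
φ = 2(45° − 31.24°) = 27.52°.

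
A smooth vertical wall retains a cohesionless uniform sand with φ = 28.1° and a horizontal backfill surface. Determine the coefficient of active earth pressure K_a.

K_a = (1 − sin φ)/(1 + sin φ) = (1 − sin 28.1°)/(1 + sin 28.1°) = 0.3596.

0.360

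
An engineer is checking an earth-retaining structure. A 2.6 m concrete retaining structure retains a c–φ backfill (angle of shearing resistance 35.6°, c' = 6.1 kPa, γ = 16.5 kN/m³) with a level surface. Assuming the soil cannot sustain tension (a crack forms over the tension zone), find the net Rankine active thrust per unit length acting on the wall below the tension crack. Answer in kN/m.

2.94 kN/m

K_a = 0.2641; √K_a = 0.5139.
Tension-crack depth z_c = 2c/(γ√K_a) = 2×6.1/(16.5×0.5139) = 1.439 m.
σ_a at base = K_a γ H − 2c√K_a = 0.2641×16.5×2.6 − 2×6.1×0.5139 = 5.061 kPa.
P_a = ½ × 5.061 × (H − z_c) = 0.5×5.061×1.161 = 2.939 kN/m.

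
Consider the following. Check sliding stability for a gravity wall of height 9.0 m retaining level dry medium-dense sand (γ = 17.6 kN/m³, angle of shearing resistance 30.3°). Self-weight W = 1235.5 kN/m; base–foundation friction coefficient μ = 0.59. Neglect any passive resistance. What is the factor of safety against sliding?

K_a = tan²(45° − 30.3°/2) = 0.3293.
P_a = ½K_aγH² = 0.5×0.3293×17.6×9.0² = 234.7 kN/m, acting at H/3 = 3.000 m above the base.
FS_sliding = μW / P_a = 0.59×1235.5 / 234.7 = 3.105.

3.11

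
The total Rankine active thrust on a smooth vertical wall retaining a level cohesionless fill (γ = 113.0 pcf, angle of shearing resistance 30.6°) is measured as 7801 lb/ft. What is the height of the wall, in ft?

K_a = 0.3253. P_a = ½ K_a γ H² ⇒ H = √(2P_a/(K_a γ)).
H = √(2×7801/(0.3253×113.0)) = 20.60 ft.

20.6 ft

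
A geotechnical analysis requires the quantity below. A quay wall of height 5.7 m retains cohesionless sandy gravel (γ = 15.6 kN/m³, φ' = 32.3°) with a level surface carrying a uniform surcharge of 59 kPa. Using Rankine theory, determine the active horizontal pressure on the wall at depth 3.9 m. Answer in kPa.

36.4 kPa

K_a = (1 − sin φ)/(1 + sin φ) = 0.3035.
σ_v = γz + q = 15.6 × 3.9 + 59 = 119.8 kPa.
σ_h = K_a σ_v = 0.3035 × 119.8 = 36.37 kPa.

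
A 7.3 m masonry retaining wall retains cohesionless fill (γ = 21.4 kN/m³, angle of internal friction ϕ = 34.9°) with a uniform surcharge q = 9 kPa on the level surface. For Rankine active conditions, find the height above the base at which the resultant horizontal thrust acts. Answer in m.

K_a = 0.2721.
Triangular part P₁ = ½K_aγH² = 155.2 at H/3 = 2.433 m; rectangular part P₂ = K_a q H = 17.88 at H/2 = 3.650 m.
ȳ = (P₁·2.433 + P₂·3.650)/(P₁+P₂) = 2.559 m.

2.56 m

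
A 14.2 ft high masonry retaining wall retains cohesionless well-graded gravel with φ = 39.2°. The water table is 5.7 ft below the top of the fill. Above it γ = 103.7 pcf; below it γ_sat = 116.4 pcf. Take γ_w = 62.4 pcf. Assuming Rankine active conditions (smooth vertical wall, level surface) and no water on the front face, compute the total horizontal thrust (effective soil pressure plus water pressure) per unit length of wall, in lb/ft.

4210 lb/ft

K_a = tan²(45° − φ/2) = 0.2255.
γ' = 116.4 − 62.4 = 54.00 pcf. Depth below WT = 8.5 ft.
σ'_h at WT = K_a γ d_w = 133.3 psf; at base = 133.3 + K_a γ' × 8.5 = 236.8 psf.
P₁ (0–5.7 ft) = ½×133.3×5.7 = 379.8. P₂ (5.7–14.2 ft) = ½(133.3+236.8)×8.5 = 1573.
P_w = ½ γ_w h₂² = 0.5×62.4×8.5² = 2254. Total = 379.8+1573+2254 = 4207 lb/ft.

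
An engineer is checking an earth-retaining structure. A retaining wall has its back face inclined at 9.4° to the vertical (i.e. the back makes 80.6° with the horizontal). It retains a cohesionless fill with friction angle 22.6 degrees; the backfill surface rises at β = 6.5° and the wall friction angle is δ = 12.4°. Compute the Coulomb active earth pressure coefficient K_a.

K_a = sin²(α+φ) / [sin²α · sin(α−δ) · (1 + √{sin(φ+δ)sin(φ−β) / (sin(α−δ)sin(α+β))})²].
With α = 80.6°, φ = 22.6°, δ = 12.4°, β = 6.5°: K_a = 0.5245.

0.524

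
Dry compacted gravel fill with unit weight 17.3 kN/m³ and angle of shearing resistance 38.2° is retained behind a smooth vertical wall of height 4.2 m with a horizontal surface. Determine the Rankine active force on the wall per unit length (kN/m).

36.0 kN/m

K_a = tan²(45° − φ/2) = 0.2358.
P_a = ½ K_a γ H² = 0.5 × 0.2358 × 17.3 × 4.2² = 35.98 kN/m.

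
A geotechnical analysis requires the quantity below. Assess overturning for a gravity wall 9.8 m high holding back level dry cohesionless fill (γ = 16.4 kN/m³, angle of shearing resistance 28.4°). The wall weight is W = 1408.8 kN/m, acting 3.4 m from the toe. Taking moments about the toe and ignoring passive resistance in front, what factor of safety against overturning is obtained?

K_a = tan²(45° − 28.4°/2) = 0.3554.
P_a = ½K_aγH² = 0.5×0.3554×16.4×9.8² = 279.9 kN/m, acting at H/3 = 3.267 m above the base.
Overturning moment M_o = P_a × H/3 = 279.9 × 3.267 = 914.2.
Resisting moment M_r = W × 3.4 = 1408.8 × 3.4 = 4790.
FS_overturning = M_r/M_o = 4790/914.2 = 5.240.

5.24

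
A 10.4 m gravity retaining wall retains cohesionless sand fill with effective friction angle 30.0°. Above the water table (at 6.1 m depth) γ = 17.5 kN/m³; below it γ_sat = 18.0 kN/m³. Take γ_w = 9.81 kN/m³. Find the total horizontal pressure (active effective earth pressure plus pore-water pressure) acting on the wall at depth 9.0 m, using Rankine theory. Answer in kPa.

71.9 kPa

K_a = (1 − sin φ)/(1 + sin φ) = 0.3333.
γ' = 18.0 − 9.81 = 8.190 kN/m³.
Effective vertical stress at 9.0 m: σ'_v = 17.5×6.1 + 8.190×2.90 = 130.5 kPa.
σ'_h = K_a σ'_v = 0.3333 × 130.5 = 43.50 kPa; u = γ_w × 2.90 = 28.45 kPa.
Total σ_h = 43.50 + 28.45 = 71.95 kPa.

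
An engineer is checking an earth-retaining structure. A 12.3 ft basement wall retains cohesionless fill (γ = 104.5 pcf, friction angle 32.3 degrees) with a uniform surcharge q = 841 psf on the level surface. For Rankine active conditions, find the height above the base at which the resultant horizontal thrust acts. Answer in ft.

K_a = 0.3035.
Triangular part P₁ = ½K_aγH² = 2399 at H/3 = 4.100 ft; rectangular part P₂ = K_a q H = 3139 at H/2 = 6.150 ft.
ȳ = (P₁·4.100 + P₂·6.150)/(P₁+P₂) = 5.262 ft.

5.26 ft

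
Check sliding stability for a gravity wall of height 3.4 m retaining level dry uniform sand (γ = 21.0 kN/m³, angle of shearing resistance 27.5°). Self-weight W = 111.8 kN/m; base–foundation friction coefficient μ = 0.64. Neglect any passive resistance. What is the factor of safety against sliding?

1.60

K_a = tan²(45° − 27.5°/2) = 0.3682.
P_a = ½K_aγH² = 0.5×0.3682×21.0×3.4² = 44.70 kN/m, acting at H/3 = 1.133 m above the base.
FS_sliding = μW / P_a = 0.64×111.8 / 44.70 = 1.601.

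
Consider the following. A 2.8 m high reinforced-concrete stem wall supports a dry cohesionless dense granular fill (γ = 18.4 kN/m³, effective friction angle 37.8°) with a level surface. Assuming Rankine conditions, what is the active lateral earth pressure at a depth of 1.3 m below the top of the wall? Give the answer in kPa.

5.74 kPa

K_a = (1 − sin φ)/(1 + sin φ) = 0.2400.
σ_h = K_a γ z = 0.2400 × 18.4 × 1.3 = 5.741 kPa.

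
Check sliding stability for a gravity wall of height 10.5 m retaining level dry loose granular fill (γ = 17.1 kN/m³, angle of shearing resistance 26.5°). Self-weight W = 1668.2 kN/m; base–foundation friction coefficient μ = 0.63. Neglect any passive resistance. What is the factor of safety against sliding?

2.91

K_a = tan²(45° − 26.5°/2) = 0.3829.
P_a = ½K_aγH² = 0.5×0.3829×17.1×10.5² = 361.0 kN/m, acting at H/3 = 3.500 m above the base.
FS_sliding = μW / P_a = 0.63×1668.2 / 361.0 = 2.912.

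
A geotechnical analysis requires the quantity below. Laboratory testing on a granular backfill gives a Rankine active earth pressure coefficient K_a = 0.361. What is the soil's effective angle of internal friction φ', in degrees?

K_a = tan²(45° − φ/2) ⇒ 45° − φ/2 = arctan(√0.361) = 31.00°.
φ = 2(45° − 31.00°) = 28.00°.

28.0°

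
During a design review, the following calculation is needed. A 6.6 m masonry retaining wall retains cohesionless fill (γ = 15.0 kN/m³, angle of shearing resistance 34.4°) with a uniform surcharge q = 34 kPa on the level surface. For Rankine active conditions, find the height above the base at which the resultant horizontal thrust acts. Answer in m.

K_a = 0.2780.
Triangular part P₁ = ½K_aγH² = 90.82 at H/3 = 2.200 m; rectangular part P₂ = K_a q H = 62.38 at H/2 = 3.300 m.
ȳ = (P₁·2.200 + P₂·3.300)/(P₁+P₂) = 2.648 m.

2.65 m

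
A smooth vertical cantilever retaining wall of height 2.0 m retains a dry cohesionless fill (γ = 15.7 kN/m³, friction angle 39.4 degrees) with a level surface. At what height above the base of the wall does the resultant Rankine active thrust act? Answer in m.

0.667 m

K_a = 0.2234.
The pressure distribution is triangular, so the resultant acts at H/3 above the base = 2.0/3 = 0.6667 m.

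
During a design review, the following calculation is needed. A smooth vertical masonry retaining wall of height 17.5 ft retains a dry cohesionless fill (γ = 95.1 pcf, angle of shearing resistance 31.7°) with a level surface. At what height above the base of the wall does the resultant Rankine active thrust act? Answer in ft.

K_a = 0.3111.
The pressure distribution is triangular, so the resultant acts at H/3 above the base = 17.5/3 = 5.833 ft.

5.83 ft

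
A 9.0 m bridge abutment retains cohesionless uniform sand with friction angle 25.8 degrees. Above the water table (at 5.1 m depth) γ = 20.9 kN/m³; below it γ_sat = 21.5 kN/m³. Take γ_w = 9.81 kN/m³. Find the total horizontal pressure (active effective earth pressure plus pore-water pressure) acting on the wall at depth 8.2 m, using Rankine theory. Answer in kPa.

86.6 kPa

K_a = (1 − sin φ)/(1 + sin φ) = 0.3935.
γ' = 21.5 − 9.81 = 11.69 kN/m³.
Effective vertical stress at 8.2 m: σ'_v = 20.9×5.1 + 11.69×3.10 = 142.8 kPa.
σ'_h = K_a σ'_v = 0.3935 × 142.8 = 56.20 kPa; u = γ_w × 3.10 = 30.41 kPa.
Total σ_h = 56.20 + 30.41 = 86.61 kPa.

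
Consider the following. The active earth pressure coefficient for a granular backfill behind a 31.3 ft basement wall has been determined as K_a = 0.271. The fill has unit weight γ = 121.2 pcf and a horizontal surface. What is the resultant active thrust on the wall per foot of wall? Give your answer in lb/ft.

P = ½ K_a γ H² = 0.5 × 0.271 × 121.2 × 31.3² = 16090 lb/ft.

16100 lb/ft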